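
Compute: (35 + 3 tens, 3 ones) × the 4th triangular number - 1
Convert 3 tens, 3 ones (place-value notation) → 3×10 + 3 = 33 (decimal)
Convert the 4th triangular number (triangular index) → 4×5/2 = 10 (decimal)
Expression in decimal: (35 + 33) × 10 - 1
Parentheses first: 35 + 33 = 68
Multiply: 68 × 10 = 680
Subtract: 680 - 1 = 679
679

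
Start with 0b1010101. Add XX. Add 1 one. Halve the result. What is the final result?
Convert 0b1010101 (binary) → 64 + 16 + 4 + 1 = 85 (decimal)
Start: 85
Convert XX (Roman numeral) → 10 + 10 = 20 (decimal)
85 + 20 = 105
Convert 1 one (place-value notation) → 1 (decimal)
105 + 1 = 106
106 ÷ 2 = 53
53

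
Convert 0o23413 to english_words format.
Convert 0o23413 (octal) → 2×4096 + 3×512 + 4×64 + 1×8 + 3 = 9995 (decimal)
Convert 9995 (decimal) → 9995 = 9×1000 + 9×100 + 95 → nine thousand nine hundred ninety-five (English words)
nine thousand nine hundred ninety-five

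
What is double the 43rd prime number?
The 43rd prime number = 191
Compute 191 × 2 = 382
382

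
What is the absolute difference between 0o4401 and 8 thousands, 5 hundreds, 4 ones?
Convert 0o4401 (octal) → 4×512 + 4×64 + 1 = 2305 (decimal)
Convert 8 thousands, 5 hundreds, 4 ones (place-value notation) → 8×1000 + 5×100 + 4 = 8504 (decimal)
Compute |2305 - 8504| = 6199
6199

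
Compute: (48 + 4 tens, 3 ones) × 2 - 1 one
Convert 4 tens, 3 ones (place-value notation) → 4×10 + 3 = 43 (decimal)
Convert 1 one (place-value notation) → 1 (decimal)
Expression in decimal: (48 + 43) × 2 - 1
Parentheses first: 48 + 43 = 91
Multiply: 91 × 2 = 182
Subtract: 182 - 1 = 181
181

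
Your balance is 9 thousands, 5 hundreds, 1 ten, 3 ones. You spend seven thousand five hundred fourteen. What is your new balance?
Convert 9 thousands, 5 hundreds, 1 ten, 3 ones (place-value notation) → 9×1000 + 5×100 + 1×10 + 3 = 9513 (decimal)
Convert seven thousand five hundred fourteen (English words) → 7×1000 + 5×100 + 14 = 7514 (decimal)
Compute 9513 - 7514 = 1999
1999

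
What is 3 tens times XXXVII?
Convert 3 tens (place-value notation) → 3×10 = 30 (decimal)
Convert XXXVII (Roman numeral) → 10 + 10 + 10 + 5 + 1 + 1 = 37 (decimal)
Compute 30 × 37 = 1110
1110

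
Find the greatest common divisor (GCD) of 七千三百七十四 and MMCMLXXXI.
Convert 七千三百七十四 (Chinese numeral) → 7×1000 + 3×100 + 7×10 + 4 = 7374 (decimal)
Convert MMCMLXXXI (Roman numeral) → 1000 + 1000 + 900 + 50 + 10 + 10 + 10 + 1 = 2981 (decimal)
Compute gcd(7374, 2981) = 1
1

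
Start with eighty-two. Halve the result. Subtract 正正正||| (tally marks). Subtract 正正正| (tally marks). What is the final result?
Convert eighty-two (English words) → 82 (decimal)
Start: 82
82 ÷ 2 = 41
Convert 正正正||| (tally marks) → 5 + 5 + 5 + 3 = 18 (decimal)
41 - 18 = 23
Convert 正正正| (tally marks) → 5 + 5 + 5 + 1 = 16 (decimal)
23 - 16 = 7
7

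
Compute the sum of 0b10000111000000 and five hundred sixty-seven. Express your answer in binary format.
Convert 0b10000111000000 (binary) → 8192 + 256 + 128 + 64 = 8640 (decimal)
Convert five hundred sixty-seven (English words) → 5×100 + 67 = 567 (decimal)
Compute 8640 + 567 = 9207
Convert 9207 (decimal) → 9207 = 8192 + 512 + 256 + 128 + 64 + 32 + 16 + 4 + 2 + 1 → 0b10001111110111 (binary)
0b10001111110111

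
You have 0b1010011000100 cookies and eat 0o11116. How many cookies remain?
Convert 0b1010011000100 (binary) → 4096 + 1024 + 128 + 64 + 4 = 5316 (decimal)
Convert 0o11116 (octal) → 1×4096 + 1×512 + 1×64 + 1×8 + 6 = 4686 (decimal)
Compute 5316 - 4686 = 630
630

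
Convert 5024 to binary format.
Convert 5024 (decimal) → 5024 = 4096 + 512 + 256 + 128 + 32 → 0b1001110100000 (binary)
0b1001110100000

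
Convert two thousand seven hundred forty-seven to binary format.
Convert two thousand seven hundred forty-seven (English words) → 2×1000 + 7×100 + 47 = 2747 (decimal)
Convert 2747 (decimal) → 2747 = 2048 + 512 + 128 + 32 + 16 + 8 + 2 + 1 → 0b101010111011 (binary)
0b101010111011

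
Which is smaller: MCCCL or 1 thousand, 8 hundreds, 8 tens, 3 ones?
Convert MCCCL (Roman numeral) → 1000 + 100 + 100 + 100 + 50 = 1350 (decimal)
Convert 1 thousand, 8 hundreds, 8 tens, 3 ones (place-value notation) → 1×1000 + 8×100 + 8×10 + 3 = 1883 (decimal)
Compare 1350 vs 1883: smaller = 1350
1350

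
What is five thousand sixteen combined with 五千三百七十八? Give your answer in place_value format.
Convert five thousand sixteen (English words) → 5×1000 + 16 = 5016 (decimal)
Convert 五千三百七十八 (Chinese numeral) → 5×1000 + 3×100 + 7×10 + 8 = 5378 (decimal)
Compute 5016 + 5378 = 10394
Convert 10394 (decimal) → 10394 = 10×1000 + 3×100 + 9×10 + 4 → 10 thousands, 3 hundreds, 9 tens, 4 ones (place-value notation)
10 thousands, 3 hundreds, 9 tens, 4 ones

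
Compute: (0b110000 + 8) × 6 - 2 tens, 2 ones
Convert 0b110000 (binary) → 32 + 16 = 48 (decimal)
Convert 2 tens, 2 ones (place-value notation) → 2×10 + 2 = 22 (decimal)
Expression in decimal: (48 + 8) × 6 - 22
Parentheses first: 48 + 8 = 56
Multiply: 56 × 6 = 336
Subtract: 336 - 22 = 314
314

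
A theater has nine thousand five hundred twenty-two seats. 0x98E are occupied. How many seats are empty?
Convert nine thousand five hundred twenty-two (English words) → 9×1000 + 5×100 + 22 = 9522 (decimal)
Convert 0x98E (hexadecimal) → 9×256 + 8×16 + 14 = 2446 (decimal)
Compute 9522 - 2446 = 7076
7076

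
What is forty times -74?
Convert forty (English words) → 40 (decimal)
Compute 40 × -74 = -2960
-2960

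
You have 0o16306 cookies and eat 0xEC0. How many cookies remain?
Convert 0o16306 (octal) → 1×4096 + 6×512 + 3×64 + 6 = 7366 (decimal)
Convert 0xEC0 (hexadecimal) → 14×256 + 12×16 = 3776 (decimal)
Compute 7366 - 3776 = 3590
3590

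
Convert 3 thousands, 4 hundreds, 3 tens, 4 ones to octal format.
Convert 3 thousands, 4 hundreds, 3 tens, 4 ones (place-value notation) → 3×1000 + 4×100 + 3×10 + 4 = 3434 (decimal)
Convert 3434 (decimal) → 3434 = 6×512 + 5×64 + 5×8 + 2 → 0o6552 (octal)
0o6552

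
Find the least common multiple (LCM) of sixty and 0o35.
Convert sixty (English words) → 60 (decimal)
Convert 0o35 (octal) → 3×8 + 5 = 29 (decimal)
Compute lcm(60, 29) = 1740
1740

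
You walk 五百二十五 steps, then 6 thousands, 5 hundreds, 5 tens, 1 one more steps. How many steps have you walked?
Convert 五百二十五 (Chinese numeral) → 5×100 + 2×10 + 5 = 525 (decimal)
Convert 6 thousands, 5 hundreds, 5 tens, 1 one (place-value notation) → 6×1000 + 5×100 + 5×10 + 1 = 6551 (decimal)
Compute 525 + 6551 = 7076
7076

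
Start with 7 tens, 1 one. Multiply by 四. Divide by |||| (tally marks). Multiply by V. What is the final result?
Convert 7 tens, 1 one (place-value notation) → 7×10 + 1 = 71 (decimal)
Start: 71
Convert 四 (Chinese numeral) → 4 (decimal)
71 × 4 = 284
Convert |||| (tally marks) → 4 (decimal)
284 ÷ 4 = 71
Convert V (Roman numeral) → 5 (decimal)
71 × 5 = 355
355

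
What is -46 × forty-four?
Convert forty-four (English words) → 44 (decimal)
Compute -46 × 44 = -2024
-2024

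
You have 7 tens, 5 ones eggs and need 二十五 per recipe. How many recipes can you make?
Convert 7 tens, 5 ones (place-value notation) → 7×10 + 5 = 75 (decimal)
Convert 二十五 (Chinese numeral) → 2×10 + 5 = 25 (decimal)
Compute 75 ÷ 25 = 3
3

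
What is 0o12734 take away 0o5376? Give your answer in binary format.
Convert 0o12734 (octal) → 1×4096 + 2×512 + 7×64 + 3×8 + 4 = 5596 (decimal)
Convert 0o5376 (octal) → 5×512 + 3×64 + 7×8 + 6 = 2814 (decimal)
Compute 5596 - 2814 = 2782
Convert 2782 (decimal) → 2782 = 2048 + 512 + 128 + 64 + 16 + 8 + 4 + 2 → 0b101011011110 (binary)
0b101011011110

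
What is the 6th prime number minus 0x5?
The 6th prime number = 13
Convert 0x5 (hexadecimal) → 5 (decimal)
Compute 13 - 5 = 8
8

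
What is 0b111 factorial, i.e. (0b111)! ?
Convert 0b111 (binary) → 4 + 2 + 1 = 7 (decimal)
Compute 7! = 5040
5040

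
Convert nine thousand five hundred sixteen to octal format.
Convert nine thousand five hundred sixteen (English words) → 9×1000 + 5×100 + 16 = 9516 (decimal)
Convert 9516 (decimal) → 9516 = 2×4096 + 2×512 + 4×64 + 5×8 + 4 → 0o22454 (octal)
0o22454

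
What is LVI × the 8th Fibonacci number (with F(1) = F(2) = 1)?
Convert LVI (Roman numeral) → 50 + 5 + 1 = 56 (decimal)
Convert the 8th Fibonacci number (with F(1) = F(2) = 1) (Fibonacci index) → 1, 1, 2, 3, 5, 8, 13, 21 → 21 (decimal)
Compute 56 × 21 = 1176
1176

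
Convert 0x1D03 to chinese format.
Convert 0x1D03 (hexadecimal) → 1×4096 + 13×256 + 3 = 7427 (decimal)
Convert 7427 (decimal) → 7427 = 7×1000 + 4×100 + 2×10 + 7 → 七千四百二十七 (Chinese numeral)
七千四百二十七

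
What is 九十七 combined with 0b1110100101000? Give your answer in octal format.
Convert 九十七 (Chinese numeral) → 9×10 + 7 = 97 (decimal)
Convert 0b1110100101000 (binary) → 4096 + 2048 + 1024 + 256 + 32 + 8 = 7464 (decimal)
Compute 97 + 7464 = 7561
Convert 7561 (decimal) → 7561 = 1×4096 + 6×512 + 6×64 + 1×8 + 1 → 0o16611 (octal)
0o16611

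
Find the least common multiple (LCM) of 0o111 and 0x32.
Convert 0o111 (octal) → 1×64 + 1×8 + 1 = 73 (decimal)
Convert 0x32 (hexadecimal) → 3×16 + 2 = 50 (decimal)
Compute lcm(73, 50) = 3650
3650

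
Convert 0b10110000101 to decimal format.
Convert 0b10110000101 (binary) → 1024 + 256 + 128 + 4 + 1 = 1413 (decimal)
1413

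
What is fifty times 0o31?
Convert fifty (English words) → 50 (decimal)
Convert 0o31 (octal) → 3×8 + 1 = 25 (decimal)
Compute 50 × 25 = 1250
1250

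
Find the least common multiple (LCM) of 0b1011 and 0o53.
Convert 0b1011 (binary) → 8 + 2 + 1 = 11 (decimal)
Convert 0o53 (octal) → 5×8 + 3 = 43 (decimal)
Compute lcm(11, 43) = 473
473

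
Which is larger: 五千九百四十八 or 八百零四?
Convert 五千九百四十八 (Chinese numeral) → 5×1000 + 9×100 + 4×10 + 8 = 5948 (decimal)
Convert 八百零四 (Chinese numeral) → 8×100 + 4 = 804 (decimal)
Compare 5948 vs 804: larger = 5948
5948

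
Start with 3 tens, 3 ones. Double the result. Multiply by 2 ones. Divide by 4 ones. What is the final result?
Convert 3 tens, 3 ones (place-value notation) → 3×10 + 3 = 33 (decimal)
Start: 33
33 × 2 = 66
Convert 2 ones (place-value notation) → 2 (decimal)
66 × 2 = 132
Convert 4 ones (place-value notation) → 4 (decimal)
132 ÷ 4 = 33
33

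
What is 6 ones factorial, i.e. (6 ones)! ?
Convert 6 ones (place-value notation) → 6 (decimal)
Compute 6! = 720
720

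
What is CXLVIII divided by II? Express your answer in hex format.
Convert CXLVIII (Roman numeral) → 100 + 40 + 5 + 1 + 1 + 1 = 148 (decimal)
Convert II (Roman numeral) → 1 + 1 = 2 (decimal)
Compute 148 ÷ 2 = 74
Convert 74 (decimal) → 74 = 4×16 + 10 → 0x4A (hexadecimal)
0x4A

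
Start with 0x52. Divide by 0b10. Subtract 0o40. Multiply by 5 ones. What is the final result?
Convert 0x52 (hexadecimal) → 5×16 + 2 = 82 (decimal)
Start: 82
Convert 0b10 (binary) → 2 (decimal)
82 ÷ 2 = 41
Convert 0o40 (octal) → 4×8 = 32 (decimal)
41 - 32 = 9
Convert 5 ones (place-value notation) → 5 (decimal)
9 × 5 = 45
45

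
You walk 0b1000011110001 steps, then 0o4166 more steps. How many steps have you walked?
Convert 0b1000011110001 (binary) → 4096 + 128 + 64 + 32 + 16 + 1 = 4337 (decimal)
Convert 0o4166 (octal) → 4×512 + 1×64 + 6×8 + 6 = 2166 (decimal)
Compute 4337 + 2166 = 6503
6503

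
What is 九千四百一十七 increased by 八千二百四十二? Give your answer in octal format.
Convert 九千四百一十七 (Chinese numeral) → 9×1000 + 4×100 + 1×10 + 7 = 9417 (decimal)
Convert 八千二百四十二 (Chinese numeral) → 8×1000 + 2×100 + 4×10 + 2 = 8242 (decimal)
Compute 9417 + 8242 = 17659
Convert 17659 (decimal) → 17659 = 4×4096 + 2×512 + 3×64 + 7×8 + 3 → 0o42373 (octal)
0o42373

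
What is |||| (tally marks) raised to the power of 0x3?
Convert |||| (tally marks) → 4 (decimal)
Convert 0x3 (hexadecimal) → 3 (decimal)
Compute 4 ^ 3 = 64
64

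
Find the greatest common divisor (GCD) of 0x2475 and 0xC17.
Convert 0x2475 (hexadecimal) → 2×4096 + 4×256 + 7×16 + 5 = 9333 (decimal)
Convert 0xC17 (hexadecimal) → 12×256 + 1×16 + 7 = 3095 (decimal)
Compute gcd(9333, 3095) = 1
1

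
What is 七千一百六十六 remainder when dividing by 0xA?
Convert 七千一百六十六 (Chinese numeral) → 7×1000 + 1×100 + 6×10 + 6 = 7166 (decimal)
Convert 0xA (hexadecimal) → 10 (decimal)
Compute 7166 mod 10 = 6
6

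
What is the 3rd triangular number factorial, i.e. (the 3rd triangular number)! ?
Convert the 3rd triangular number (triangular index) → 3×4/2 = 6 (decimal)
Compute 6! = 720
720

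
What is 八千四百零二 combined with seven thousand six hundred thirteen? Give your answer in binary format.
Convert 八千四百零二 (Chinese numeral) → 8×1000 + 4×100 + 2 = 8402 (decimal)
Convert seven thousand six hundred thirteen (English words) → 7×1000 + 6×100 + 13 = 7613 (decimal)
Compute 8402 + 7613 = 16015
Convert 16015 (decimal) → 16015 = 8192 + 4096 + 2048 + 1024 + 512 + 128 + 8 + 4 + 2 + 1 → 0b11111010001111 (binary)
0b11111010001111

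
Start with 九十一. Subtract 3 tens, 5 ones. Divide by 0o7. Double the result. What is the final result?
Convert 九十一 (Chinese numeral) → 9×10 + 1 = 91 (decimal)
Start: 91
Convert 3 tens, 5 ones (place-value notation) → 3×10 + 5 = 35 (decimal)
91 - 35 = 56
Convert 0o7 (octal) → 7 (decimal)
56 ÷ 7 = 8
8 × 2 = 16
16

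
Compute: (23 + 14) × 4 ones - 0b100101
Convert 4 ones (place-value notation) → 4 (decimal)
Convert 0b100101 (binary) → 32 + 4 + 1 = 37 (decimal)
Expression in decimal: (23 + 14) × 4 - 37
Parentheses first: 23 + 14 = 37
Multiply: 37 × 4 = 148
Subtract: 148 - 37 = 111
111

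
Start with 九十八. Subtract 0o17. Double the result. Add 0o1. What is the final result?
Convert 九十八 (Chinese numeral) → 9×10 + 8 = 98 (decimal)
Start: 98
Convert 0o17 (octal) → 1×8 + 7 = 15 (decimal)
98 - 15 = 83
83 × 2 = 166
Convert 0o1 (octal) → 1 (decimal)
166 + 1 = 167
167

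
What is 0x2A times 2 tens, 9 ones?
Convert 0x2A (hexadecimal) → 2×16 + 10 = 42 (decimal)
Convert 2 tens, 9 ones (place-value notation) → 2×10 + 9 = 29 (decimal)
Compute 42 × 29 = 1218
1218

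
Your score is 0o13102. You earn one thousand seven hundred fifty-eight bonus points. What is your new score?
Convert 0o13102 (octal) → 1×4096 + 3×512 + 1×64 + 2 = 5698 (decimal)
Convert one thousand seven hundred fifty-eight (English words) → 1×1000 + 7×100 + 58 = 1758 (decimal)
Compute 5698 + 1758 = 7456
7456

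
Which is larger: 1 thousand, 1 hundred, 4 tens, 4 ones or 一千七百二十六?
Convert 1 thousand, 1 hundred, 4 tens, 4 ones (place-value notation) → 1×1000 + 1×100 + 4×10 + 4 = 1144 (decimal)
Convert 一千七百二十六 (Chinese numeral) → 1×1000 + 7×100 + 2×10 + 6 = 1726 (decimal)
Compare 1144 vs 1726: larger = 1726
1726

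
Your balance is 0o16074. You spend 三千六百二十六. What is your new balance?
Convert 0o16074 (octal) → 1×4096 + 6×512 + 7×8 + 4 = 7228 (decimal)
Convert 三千六百二十六 (Chinese numeral) → 3×1000 + 6×100 + 2×10 + 6 = 3626 (decimal)
Compute 7228 - 3626 = 3602
3602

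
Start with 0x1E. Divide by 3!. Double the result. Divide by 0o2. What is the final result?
Convert 0x1E (hexadecimal) → 1×16 + 14 = 30 (decimal)
Start: 30
Convert 3! (factorial) → 6 (decimal)
30 ÷ 6 = 5
5 × 2 = 10
Convert 0o2 (octal) → 2 (decimal)
10 ÷ 2 = 5
5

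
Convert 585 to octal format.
Convert 585 (decimal) → 585 = 1×512 + 1×64 + 1×8 + 1 → 0o1111 (octal)
0o1111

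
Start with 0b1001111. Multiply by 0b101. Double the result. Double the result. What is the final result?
Convert 0b1001111 (binary) → 64 + 8 + 4 + 2 + 1 = 79 (decimal)
Start: 79
Convert 0b101 (binary) → 4 + 1 = 5 (decimal)
79 × 5 = 395
395 × 2 = 790
790 × 2 = 1580
1580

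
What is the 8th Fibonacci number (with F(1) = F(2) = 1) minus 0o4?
The 8th Fibonacci number (with F(1) = F(2) = 1): 1, 1, 2, 3, 5, 8, 13, 21 → 21
Convert 0o4 (octal) → 4 (decimal)
Compute 21 - 4 = 17
17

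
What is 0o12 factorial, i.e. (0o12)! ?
Convert 0o12 (octal) → 1×8 + 2 = 10 (decimal)
Compute 10! = 3628800
3628800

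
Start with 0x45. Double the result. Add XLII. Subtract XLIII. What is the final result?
Convert 0x45 (hexadecimal) → 4×16 + 5 = 69 (decimal)
Start: 69
69 × 2 = 138
Convert XLII (Roman numeral) → 40 + 1 + 1 = 42 (decimal)
138 + 42 = 180
Convert XLIII (Roman numeral) → 40 + 1 + 1 + 1 = 43 (decimal)
180 - 43 = 137
137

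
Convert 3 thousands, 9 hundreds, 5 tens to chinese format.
Convert 3 thousands, 9 hundreds, 5 tens (place-value notation) → 3×1000 + 9×100 + 5×10 = 3950 (decimal)
Convert 3950 (decimal) → 3950 = 3×1000 + 9×100 + 5×10 → 三千九百五十 (Chinese numeral)
三千九百五十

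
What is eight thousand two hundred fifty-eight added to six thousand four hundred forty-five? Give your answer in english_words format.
Convert eight thousand two hundred fifty-eight (English words) → 8×1000 + 2×100 + 58 = 8258 (decimal)
Convert six thousand four hundred forty-five (English words) → 6×1000 + 4×100 + 45 = 6445 (decimal)
Compute 8258 + 6445 = 14703
Convert 14703 (decimal) → 14703 = 14×1000 + 7×100 + 3 → fourteen thousand seven hundred three (English words)
fourteen thousand seven hundred three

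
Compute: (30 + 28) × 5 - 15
Parentheses first: 30 + 28 = 58
Multiply: 58 × 5 = 290
Subtract: 290 - 15 = 275
275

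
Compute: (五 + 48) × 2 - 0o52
Convert 五 (Chinese numeral) → 5 (decimal)
Convert 0o52 (octal) → 5×8 + 2 = 42 (decimal)
Expression in decimal: (5 + 48) × 2 - 42
Parentheses first: 5 + 48 = 53
Multiply: 53 × 2 = 106
Subtract: 106 - 42 = 64
64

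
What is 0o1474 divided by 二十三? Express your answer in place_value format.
Convert 0o1474 (octal) → 1×512 + 4×64 + 7×8 + 4 = 828 (decimal)
Convert 二十三 (Chinese numeral) → 2×10 + 3 = 23 (decimal)
Compute 828 ÷ 23 = 36
Convert 36 (decimal) → 36 = 3×10 + 6 → 3 tens, 6 ones (place-value notation)
3 tens, 6 ones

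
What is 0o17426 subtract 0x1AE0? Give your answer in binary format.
Convert 0o17426 (octal) → 1×4096 + 7×512 + 4×64 + 2×8 + 6 = 7958 (decimal)
Convert 0x1AE0 (hexadecimal) → 1×4096 + 10×256 + 14×16 = 6880 (decimal)
Compute 7958 - 6880 = 1078
Convert 1078 (decimal) → 1078 = 1024 + 32 + 16 + 4 + 2 → 0b10000110110 (binary)
0b10000110110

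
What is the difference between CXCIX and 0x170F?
Convert CXCIX (Roman numeral) → 100 + 90 + 9 = 199 (decimal)
Convert 0x170F (hexadecimal) → 1×4096 + 7×256 + 15 = 5903 (decimal)
Difference: |199 - 5903| = 5704
5704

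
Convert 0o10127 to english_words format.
Convert 0o10127 (octal) → 1×4096 + 1×64 + 2×8 + 7 = 4183 (decimal)
Convert 4183 (decimal) → 4183 = 4×1000 + 1×100 + 83 → four thousand one hundred eighty-three (English words)
four thousand one hundred eighty-three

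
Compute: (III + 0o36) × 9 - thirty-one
Convert III (Roman numeral) → 1 + 1 + 1 = 3 (decimal)
Convert 0o36 (octal) → 3×8 + 6 = 30 (decimal)
Convert thirty-one (English words) → 31 (decimal)
Expression in decimal: (3 + 30) × 9 - 31
Parentheses first: 3 + 30 = 33
Multiply: 33 × 9 = 297
Subtract: 297 - 31 = 266
266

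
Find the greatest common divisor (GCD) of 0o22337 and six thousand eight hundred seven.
Convert 0o22337 (octal) → 2×4096 + 2×512 + 3×64 + 3×8 + 7 = 9439 (decimal)
Convert six thousand eight hundred seven (English words) → 6×1000 + 8×100 + 7 = 6807 (decimal)
Compute gcd(9439, 6807) = 1
1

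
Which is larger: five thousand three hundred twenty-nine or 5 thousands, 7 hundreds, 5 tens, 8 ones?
Convert five thousand three hundred twenty-nine (English words) → 5×1000 + 3×100 + 29 = 5329 (decimal)
Convert 5 thousands, 7 hundreds, 5 tens, 8 ones (place-value notation) → 5×1000 + 7×100 + 5×10 + 8 = 5758 (decimal)
Compare 5329 vs 5758: larger = 5758
5758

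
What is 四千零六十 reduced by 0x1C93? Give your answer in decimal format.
Convert 四千零六十 (Chinese numeral) → 4×1000 + 6×10 = 4060 (decimal)
Convert 0x1C93 (hexadecimal) → 1×4096 + 12×256 + 9×16 + 3 = 7315 (decimal)
Compute 4060 - 7315 = -3255
-3255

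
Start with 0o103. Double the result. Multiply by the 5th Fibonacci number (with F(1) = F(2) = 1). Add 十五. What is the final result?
Convert 0o103 (octal) → 1×64 + 3 = 67 (decimal)
Start: 67
67 × 2 = 134
Convert the 5th Fibonacci number (with F(1) = F(2) = 1) (Fibonacci index) → 1, 1, 2, 3, 5 → 5 (decimal)
134 × 5 = 670
Convert 十五 (Chinese numeral) → 1×10 + 5 = 15 (decimal)
670 + 15 = 685
685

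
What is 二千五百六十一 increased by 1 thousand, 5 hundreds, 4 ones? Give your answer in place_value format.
Convert 二千五百六十一 (Chinese numeral) → 2×1000 + 5×100 + 6×10 + 1 = 2561 (decimal)
Convert 1 thousand, 5 hundreds, 4 ones (place-value notation) → 1×1000 + 5×100 + 4 = 1504 (decimal)
Compute 2561 + 1504 = 4065
Convert 4065 (decimal) → 4065 = 4×1000 + 6×10 + 5 → 4 thousands, 6 tens, 5 ones (place-value notation)
4 thousands, 6 tens, 5 ones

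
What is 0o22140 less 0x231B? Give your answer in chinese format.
Convert 0o22140 (octal) → 2×4096 + 2×512 + 1×64 + 4×8 = 9312 (decimal)
Convert 0x231B (hexadecimal) → 2×4096 + 3×256 + 1×16 + 11 = 8987 (decimal)
Compute 9312 - 8987 = 325
Convert 325 (decimal) → 325 = 3×100 + 2×10 + 5 → 三百二十五 (Chinese numeral)
三百二十五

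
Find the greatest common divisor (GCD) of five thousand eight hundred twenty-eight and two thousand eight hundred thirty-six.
Convert five thousand eight hundred twenty-eight (English words) → 5×1000 + 8×100 + 28 = 5828 (decimal)
Convert two thousand eight hundred thirty-six (English words) → 2×1000 + 8×100 + 36 = 2836 (decimal)
Compute gcd(5828, 2836) = 4
4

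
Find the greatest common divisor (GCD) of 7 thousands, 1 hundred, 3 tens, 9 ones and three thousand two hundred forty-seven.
Convert 7 thousands, 1 hundred, 3 tens, 9 ones (place-value notation) → 7×1000 + 1×100 + 3×10 + 9 = 7139 (decimal)
Convert three thousand two hundred forty-seven (English words) → 3×1000 + 2×100 + 47 = 3247 (decimal)
Compute gcd(7139, 3247) = 1
1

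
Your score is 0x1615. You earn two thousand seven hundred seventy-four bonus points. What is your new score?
Convert 0x1615 (hexadecimal) → 1×4096 + 6×256 + 1×16 + 5 = 5653 (decimal)
Convert two thousand seven hundred seventy-four (English words) → 2×1000 + 7×100 + 74 = 2774 (decimal)
Compute 5653 + 2774 = 8427
8427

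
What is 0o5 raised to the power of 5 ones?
Convert 0o5 (octal) → 5 (decimal)
Convert 5 ones (place-value notation) → 5 (decimal)
Compute 5 ^ 5 = 3125
3125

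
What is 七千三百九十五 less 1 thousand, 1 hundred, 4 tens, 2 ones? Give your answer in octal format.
Convert 七千三百九十五 (Chinese numeral) → 7×1000 + 3×100 + 9×10 + 5 = 7395 (decimal)
Convert 1 thousand, 1 hundred, 4 tens, 2 ones (place-value notation) → 1×1000 + 1×100 + 4×10 + 2 = 1142 (decimal)
Compute 7395 - 1142 = 6253
Convert 6253 (decimal) → 6253 = 1×4096 + 4×512 + 1×64 + 5×8 + 5 → 0o14155 (octal)
0o14155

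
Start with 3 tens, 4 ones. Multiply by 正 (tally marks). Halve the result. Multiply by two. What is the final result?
Convert 3 tens, 4 ones (place-value notation) → 3×10 + 4 = 34 (decimal)
Start: 34
Convert 正 (tally marks) → 5 (decimal)
34 × 5 = 170
170 ÷ 2 = 85
Convert two (English words) → 2 (decimal)
85 × 2 = 170
170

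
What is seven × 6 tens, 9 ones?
Convert seven (English words) → 7 (decimal)
Convert 6 tens, 9 ones (place-value notation) → 6×10 + 9 = 69 (decimal)
Compute 7 × 69 = 483
483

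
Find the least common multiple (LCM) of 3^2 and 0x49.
Convert 3^2 (power) → 9 (decimal)
Convert 0x49 (hexadecimal) → 4×16 + 9 = 73 (decimal)
Compute lcm(9, 73) = 657
657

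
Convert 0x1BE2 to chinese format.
Convert 0x1BE2 (hexadecimal) → 1×4096 + 11×256 + 14×16 + 2 = 7138 (decimal)
Convert 7138 (decimal) → 7138 = 7×1000 + 1×100 + 3×10 + 8 → 七千一百三十八 (Chinese numeral)
七千一百三十八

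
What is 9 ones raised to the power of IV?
Convert 9 ones (place-value notation) → 9 (decimal)
Convert IV (Roman numeral) → 4 (decimal)
Compute 9 ^ 4 = 6561
6561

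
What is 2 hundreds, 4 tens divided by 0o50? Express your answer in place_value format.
Convert 2 hundreds, 4 tens (place-value notation) → 2×100 + 4×10 = 240 (decimal)
Convert 0o50 (octal) → 5×8 = 40 (decimal)
Compute 240 ÷ 40 = 6
Convert 6 (decimal) → 6 ones (place-value notation)
6 ones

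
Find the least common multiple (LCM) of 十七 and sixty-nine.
Convert 十七 (Chinese numeral) → 1×10 + 7 = 17 (decimal)
Convert sixty-nine (English words) → 69 (decimal)
Compute lcm(17, 69) = 1173
1173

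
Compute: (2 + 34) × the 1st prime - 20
Convert the 1st prime (prime index) → 2 (decimal)
Expression in decimal: (2 + 34) × 2 - 20
Parentheses first: 2 + 34 = 36
Multiply: 36 × 2 = 72
Subtract: 72 - 20 = 52
52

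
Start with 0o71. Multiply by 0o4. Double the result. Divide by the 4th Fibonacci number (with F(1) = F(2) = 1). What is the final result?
Convert 0o71 (octal) → 7×8 + 1 = 57 (decimal)
Start: 57
Convert 0o4 (octal) → 4 (decimal)
57 × 4 = 228
228 × 2 = 456
Convert the 4th Fibonacci number (with F(1) = F(2) = 1) (Fibonacci index) → 1, 1, 2, 3 → 3 (decimal)
456 ÷ 3 = 152
152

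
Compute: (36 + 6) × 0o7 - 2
Convert 0o7 (octal) → 7 (decimal)
Expression in decimal: (36 + 6) × 7 - 2
Parentheses first: 36 + 6 = 42
Multiply: 42 × 7 = 294
Subtract: 294 - 2 = 292
292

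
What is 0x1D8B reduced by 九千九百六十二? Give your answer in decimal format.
Convert 0x1D8B (hexadecimal) → 1×4096 + 13×256 + 8×16 + 11 = 7563 (decimal)
Convert 九千九百六十二 (Chinese numeral) → 9×1000 + 9×100 + 6×10 + 2 = 9962 (decimal)
Compute 7563 - 9962 = -2399
-2399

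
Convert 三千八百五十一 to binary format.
Convert 三千八百五十一 (Chinese numeral) → 3×1000 + 8×100 + 5×10 + 1 = 3851 (decimal)
Convert 3851 (decimal) → 3851 = 2048 + 1024 + 512 + 256 + 8 + 2 + 1 → 0b111100001011 (binary)
0b111100001011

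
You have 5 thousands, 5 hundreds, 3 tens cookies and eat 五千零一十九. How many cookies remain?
Convert 5 thousands, 5 hundreds, 3 tens (place-value notation) → 5×1000 + 5×100 + 3×10 = 5530 (decimal)
Convert 五千零一十九 (Chinese numeral) → 5×1000 + 1×10 + 9 = 5019 (decimal)
Compute 5530 - 5019 = 511
511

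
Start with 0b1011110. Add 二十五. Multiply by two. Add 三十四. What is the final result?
Convert 0b1011110 (binary) → 64 + 16 + 8 + 4 + 2 = 94 (decimal)
Start: 94
Convert 二十五 (Chinese numeral) → 2×10 + 5 = 25 (decimal)
94 + 25 = 119
Convert two (English words) → 2 (decimal)
119 × 2 = 238
Convert 三十四 (Chinese numeral) → 3×10 + 4 = 34 (decimal)
238 + 34 = 272
272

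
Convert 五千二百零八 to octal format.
Convert 五千二百零八 (Chinese numeral) → 5×1000 + 2×100 + 8 = 5208 (decimal)
Convert 5208 (decimal) → 5208 = 1×4096 + 2×512 + 1×64 + 3×8 → 0o12130 (octal)
0o12130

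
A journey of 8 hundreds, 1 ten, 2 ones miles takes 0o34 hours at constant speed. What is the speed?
Convert 8 hundreds, 1 ten, 2 ones (place-value notation) → 8×100 + 1×10 + 2 = 812 (decimal)
Convert 0o34 (octal) → 3×8 + 4 = 28 (decimal)
Compute 812 ÷ 28 = 29
29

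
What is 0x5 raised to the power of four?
Convert 0x5 (hexadecimal) → 5 (decimal)
Convert four (English words) → 4 (decimal)
Compute 5 ^ 4 = 625
625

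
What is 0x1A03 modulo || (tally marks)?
Convert 0x1A03 (hexadecimal) → 1×4096 + 10×256 + 3 = 6659 (decimal)
Convert || (tally marks) → 2 (decimal)
Compute 6659 mod 2 = 1
1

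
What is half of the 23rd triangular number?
The 23rd triangular number = 23×24/2 = 276
Compute 276 ÷ 2 = 138
138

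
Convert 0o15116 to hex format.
Convert 0o15116 (octal) → 1×4096 + 5×512 + 1×64 + 1×8 + 6 = 6734 (decimal)
Convert 6734 (decimal) → 6734 = 1×4096 + 10×256 + 4×16 + 14 → 0x1A4E (hexadecimal)
0x1A4E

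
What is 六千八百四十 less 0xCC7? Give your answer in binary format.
Convert 六千八百四十 (Chinese numeral) → 6×1000 + 8×100 + 4×10 = 6840 (decimal)
Convert 0xCC7 (hexadecimal) → 12×256 + 12×16 + 7 = 3271 (decimal)
Compute 6840 - 3271 = 3569
Convert 3569 (decimal) → 3569 = 2048 + 1024 + 256 + 128 + 64 + 32 + 16 + 1 → 0b110111110001 (binary)
0b110111110001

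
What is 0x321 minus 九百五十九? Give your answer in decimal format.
Convert 0x321 (hexadecimal) → 3×256 + 2×16 + 1 = 801 (decimal)
Convert 九百五十九 (Chinese numeral) → 9×100 + 5×10 + 9 = 959 (decimal)
Compute 801 - 959 = -158
-158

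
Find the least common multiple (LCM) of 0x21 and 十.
Convert 0x21 (hexadecimal) → 2×16 + 1 = 33 (decimal)
Convert 十 (Chinese numeral) → 1×10 = 10 (decimal)
Compute lcm(33, 10) = 330
330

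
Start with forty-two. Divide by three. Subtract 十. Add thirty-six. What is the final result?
Convert forty-two (English words) → 42 (decimal)
Start: 42
Convert three (English words) → 3 (decimal)
42 ÷ 3 = 14
Convert 十 (Chinese numeral) → 1×10 = 10 (decimal)
14 - 10 = 4
Convert thirty-six (English words) → 36 (decimal)
4 + 36 = 40
40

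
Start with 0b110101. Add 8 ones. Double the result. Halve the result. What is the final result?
Convert 0b110101 (binary) → 32 + 16 + 4 + 1 = 53 (decimal)
Start: 53
Convert 8 ones (place-value notation) → 8 (decimal)
53 + 8 = 61
61 × 2 = 122
122 ÷ 2 = 61
61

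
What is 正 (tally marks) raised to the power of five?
Convert 正 (tally marks) → 5 (decimal)
Convert five (English words) → 5 (decimal)
Compute 5 ^ 5 = 3125
3125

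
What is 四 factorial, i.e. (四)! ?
Convert 四 (Chinese numeral) → 4 (decimal)
Compute 4! = 24
24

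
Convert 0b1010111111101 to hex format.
Convert 0b1010111111101 (binary) → 4096 + 1024 + 256 + 128 + 64 + 32 + 16 + 8 + 4 + 1 = 5629 (decimal)
Convert 5629 (decimal) → 5629 = 1×4096 + 5×256 + 15×16 + 13 → 0x15FD (hexadecimal)
0x15FD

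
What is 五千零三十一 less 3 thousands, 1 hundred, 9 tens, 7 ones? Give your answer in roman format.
Convert 五千零三十一 (Chinese numeral) → 5×1000 + 3×10 + 1 = 5031 (decimal)
Convert 3 thousands, 1 hundred, 9 tens, 7 ones (place-value notation) → 3×1000 + 1×100 + 9×10 + 7 = 3197 (decimal)
Compute 5031 - 3197 = 1834
Convert 1834 (decimal) → 1834 = 1000 + 500 + 100 + 100 + 100 + 10 + 10 + 10 + 4 → MDCCCXXXIV (Roman numeral)
MDCCCXXXIV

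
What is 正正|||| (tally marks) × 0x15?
Convert 正正|||| (tally marks) → 5 + 5 + 4 = 14 (decimal)
Convert 0x15 (hexadecimal) → 1×16 + 5 = 21 (decimal)
Compute 14 × 21 = 294
294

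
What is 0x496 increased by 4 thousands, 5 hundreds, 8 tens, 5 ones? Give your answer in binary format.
Convert 0x496 (hexadecimal) → 4×256 + 9×16 + 6 = 1174 (decimal)
Convert 4 thousands, 5 hundreds, 8 tens, 5 ones (place-value notation) → 4×1000 + 5×100 + 8×10 + 5 = 4585 (decimal)
Compute 1174 + 4585 = 5759
Convert 5759 (decimal) → 5759 = 4096 + 1024 + 512 + 64 + 32 + 16 + 8 + 4 + 2 + 1 → 0b1011001111111 (binary)
0b1011001111111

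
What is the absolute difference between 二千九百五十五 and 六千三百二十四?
Convert 二千九百五十五 (Chinese numeral) → 2×1000 + 9×100 + 5×10 + 5 = 2955 (decimal)
Convert 六千三百二十四 (Chinese numeral) → 6×1000 + 3×100 + 2×10 + 4 = 6324 (decimal)
Compute |2955 - 6324| = 3369
3369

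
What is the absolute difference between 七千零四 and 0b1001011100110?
Convert 七千零四 (Chinese numeral) → 7×1000 + 4 = 7004 (decimal)
Convert 0b1001011100110 (binary) → 4096 + 512 + 128 + 64 + 32 + 4 + 2 = 4838 (decimal)
Compute |7004 - 4838| = 2166
2166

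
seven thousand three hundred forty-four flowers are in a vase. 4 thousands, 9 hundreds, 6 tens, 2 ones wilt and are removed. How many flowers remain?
Convert seven thousand three hundred forty-four (English words) → 7×1000 + 3×100 + 44 = 7344 (decimal)
Convert 4 thousands, 9 hundreds, 6 tens, 2 ones (place-value notation) → 4×1000 + 9×100 + 6×10 + 2 = 4962 (decimal)
Compute 7344 - 4962 = 2382
2382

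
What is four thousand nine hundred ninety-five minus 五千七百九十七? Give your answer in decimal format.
Convert four thousand nine hundred ninety-five (English words) → 4×1000 + 9×100 + 95 = 4995 (decimal)
Convert 五千七百九十七 (Chinese numeral) → 5×1000 + 7×100 + 9×10 + 7 = 5797 (decimal)
Compute 4995 - 5797 = -802
-802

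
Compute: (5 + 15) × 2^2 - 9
Convert 2^2 (power) → 4 (decimal)
Expression in decimal: (5 + 15) × 4 - 9
Parentheses first: 5 + 15 = 20
Multiply: 20 × 4 = 80
Subtract: 80 - 9 = 71
71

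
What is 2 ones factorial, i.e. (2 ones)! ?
Convert 2 ones (place-value notation) → 2 (decimal)
Compute 2! = 2
2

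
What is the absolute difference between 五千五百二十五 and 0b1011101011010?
Convert 五千五百二十五 (Chinese numeral) → 5×1000 + 5×100 + 2×10 + 5 = 5525 (decimal)
Convert 0b1011101011010 (binary) → 4096 + 1024 + 512 + 256 + 64 + 16 + 8 + 2 = 5978 (decimal)
Compute |5525 - 5978| = 453
453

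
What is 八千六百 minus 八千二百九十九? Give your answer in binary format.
Convert 八千六百 (Chinese numeral) → 8×1000 + 6×100 = 8600 (decimal)
Convert 八千二百九十九 (Chinese numeral) → 8×1000 + 2×100 + 9×10 + 9 = 8299 (decimal)
Compute 8600 - 8299 = 301
Convert 301 (decimal) → 301 = 256 + 32 + 8 + 4 + 1 → 0b100101101 (binary)
0b100101101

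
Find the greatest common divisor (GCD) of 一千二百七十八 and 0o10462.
Convert 一千二百七十八 (Chinese numeral) → 1×1000 + 2×100 + 7×10 + 8 = 1278 (decimal)
Convert 0o10462 (octal) → 1×4096 + 4×64 + 6×8 + 2 = 4402 (decimal)
Compute gcd(1278, 4402) = 142
142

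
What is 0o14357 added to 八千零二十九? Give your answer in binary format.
Convert 0o14357 (octal) → 1×4096 + 4×512 + 3×64 + 5×8 + 7 = 6383 (decimal)
Convert 八千零二十九 (Chinese numeral) → 8×1000 + 2×10 + 9 = 8029 (decimal)
Compute 6383 + 8029 = 14412
Convert 14412 (decimal) → 14412 = 8192 + 4096 + 2048 + 64 + 8 + 4 → 0b11100001001100 (binary)
0b11100001001100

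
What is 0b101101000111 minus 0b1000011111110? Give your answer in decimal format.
Convert 0b101101000111 (binary) → 2048 + 512 + 256 + 64 + 4 + 2 + 1 = 2887 (decimal)
Convert 0b1000011111110 (binary) → 4096 + 128 + 64 + 32 + 16 + 8 + 4 + 2 = 4350 (decimal)
Compute 2887 - 4350 = -1463
-1463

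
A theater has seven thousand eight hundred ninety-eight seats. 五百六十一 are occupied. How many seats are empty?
Convert seven thousand eight hundred ninety-eight (English words) → 7×1000 + 8×100 + 98 = 7898 (decimal)
Convert 五百六十一 (Chinese numeral) → 5×100 + 6×10 + 1 = 561 (decimal)
Compute 7898 - 561 = 7337
7337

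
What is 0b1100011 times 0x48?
Convert 0b1100011 (binary) → 64 + 32 + 2 + 1 = 99 (decimal)
Convert 0x48 (hexadecimal) → 4×16 + 8 = 72 (decimal)
Compute 99 × 72 = 7128
7128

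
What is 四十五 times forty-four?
Convert 四十五 (Chinese numeral) → 4×10 + 5 = 45 (decimal)
Convert forty-four (English words) → 44 (decimal)
Compute 45 × 44 = 1980
1980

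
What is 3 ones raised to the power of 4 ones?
Convert 3 ones (place-value notation) → 3 (decimal)
Convert 4 ones (place-value notation) → 4 (decimal)
Compute 3 ^ 4 = 81
81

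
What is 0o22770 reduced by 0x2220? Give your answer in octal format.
Convert 0o22770 (octal) → 2×4096 + 2×512 + 7×64 + 7×8 = 9720 (decimal)
Convert 0x2220 (hexadecimal) → 2×4096 + 2×256 + 2×16 = 8736 (decimal)
Compute 9720 - 8736 = 984
Convert 984 (decimal) → 984 = 1×512 + 7×64 + 3×8 → 0o1730 (octal)
0o1730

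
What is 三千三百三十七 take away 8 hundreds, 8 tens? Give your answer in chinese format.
Convert 三千三百三十七 (Chinese numeral) → 3×1000 + 3×100 + 3×10 + 7 = 3337 (decimal)
Convert 8 hundreds, 8 tens (place-value notation) → 8×100 + 8×10 = 880 (decimal)
Compute 3337 - 880 = 2457
Convert 2457 (decimal) → 2457 = 2×1000 + 4×100 + 5×10 + 7 → 二千四百五十七 (Chinese numeral)
二千四百五十七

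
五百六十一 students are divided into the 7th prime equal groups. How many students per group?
Convert 五百六十一 (Chinese numeral) → 5×100 + 6×10 + 1 = 561 (decimal)
Convert the 7th prime (prime index) → 17 (decimal)
Compute 561 ÷ 17 = 33
33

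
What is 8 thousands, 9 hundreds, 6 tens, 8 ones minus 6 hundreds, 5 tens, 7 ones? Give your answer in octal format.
Convert 8 thousands, 9 hundreds, 6 tens, 8 ones (place-value notation) → 8×1000 + 9×100 + 6×10 + 8 = 8968 (decimal)
Convert 6 hundreds, 5 tens, 7 ones (place-value notation) → 6×100 + 5×10 + 7 = 657 (decimal)
Compute 8968 - 657 = 8311
Convert 8311 (decimal) → 8311 = 2×4096 + 1×64 + 6×8 + 7 → 0o20167 (octal)
0o20167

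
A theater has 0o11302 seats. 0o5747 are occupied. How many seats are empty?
Convert 0o11302 (octal) → 1×4096 + 1×512 + 3×64 + 2 = 4802 (decimal)
Convert 0o5747 (octal) → 5×512 + 7×64 + 4×8 + 7 = 3047 (decimal)
Compute 4802 - 3047 = 1755
1755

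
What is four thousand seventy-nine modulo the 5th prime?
Convert four thousand seventy-nine (English words) → 4×1000 + 79 = 4079 (decimal)
Convert the 5th prime (prime index) → 11 (decimal)
Compute 4079 mod 11 = 9
9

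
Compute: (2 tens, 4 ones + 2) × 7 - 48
Convert 2 tens, 4 ones (place-value notation) → 2×10 + 4 = 24 (decimal)
Expression in decimal: (24 + 2) × 7 - 48
Parentheses first: 24 + 2 = 26
Multiply: 26 × 7 = 182
Subtract: 182 - 48 = 134
134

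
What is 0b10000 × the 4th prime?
Convert 0b10000 (binary) → 16 (decimal)
Convert the 4th prime (prime index) → 7 (decimal)
Compute 16 × 7 = 112
112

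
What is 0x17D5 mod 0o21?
Convert 0x17D5 (hexadecimal) → 1×4096 + 7×256 + 13×16 + 5 = 6101 (decimal)
Convert 0o21 (octal) → 2×8 + 1 = 17 (decimal)
Compute 6101 mod 17 = 15
15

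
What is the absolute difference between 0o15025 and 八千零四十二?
Convert 0o15025 (octal) → 1×4096 + 5×512 + 2×8 + 5 = 6677 (decimal)
Convert 八千零四十二 (Chinese numeral) → 8×1000 + 4×10 + 2 = 8042 (decimal)
Compute |6677 - 8042| = 1365
1365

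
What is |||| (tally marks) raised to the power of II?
Convert |||| (tally marks) → 4 (decimal)
Convert II (Roman numeral) → 1 + 1 = 2 (decimal)
Compute 4 ^ 2 = 16
16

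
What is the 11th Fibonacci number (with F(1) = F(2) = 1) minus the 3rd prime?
The 11th Fibonacci number (with F(1) = F(2) = 1): 1, 1, 2, 3, 5, 8, 13, 21, 34, 55, 89 → 89
Convert the 3rd prime (prime index) → 5 (decimal)
Compute 89 - 5 = 84
84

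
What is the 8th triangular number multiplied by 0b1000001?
Convert the 8th triangular number (triangular index) → 8×9/2 = 36 (decimal)
Convert 0b1000001 (binary) → 64 + 1 = 65 (decimal)
Compute 36 × 65 = 2340
2340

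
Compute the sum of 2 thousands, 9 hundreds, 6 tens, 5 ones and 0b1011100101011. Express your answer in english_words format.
Convert 2 thousands, 9 hundreds, 6 tens, 5 ones (place-value notation) → 2×1000 + 9×100 + 6×10 + 5 = 2965 (decimal)
Convert 0b1011100101011 (binary) → 4096 + 1024 + 512 + 256 + 32 + 8 + 2 + 1 = 5931 (decimal)
Compute 2965 + 5931 = 8896
Convert 8896 (decimal) → 8896 = 8×1000 + 8×100 + 96 → eight thousand eight hundred ninety-six (English words)
eight thousand eight hundred ninety-six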